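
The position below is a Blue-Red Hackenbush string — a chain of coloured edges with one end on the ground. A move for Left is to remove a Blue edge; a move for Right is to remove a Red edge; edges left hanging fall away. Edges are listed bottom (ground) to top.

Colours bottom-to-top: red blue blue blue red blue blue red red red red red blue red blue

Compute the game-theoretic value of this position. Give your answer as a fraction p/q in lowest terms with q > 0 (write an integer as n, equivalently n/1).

-2549/16384

Recurse on prefixes of the 15-edge string red blue blue blue red blue blue red red red red red blue red blue:
1 of 15 · r · max L −∞ · min R 0 gives -1
2 of 15 · rb · max L -1 · min R 0 gives -1/2
3 of 15 · rbb · max L -1/2 · min R 0 gives -1/4
4 of 15 · rbbb · max L -1/4 · min R 0 gives -1/8
5 of 15 · rbbbr · max L -1/4 · min R -1/8 gives -3/16
6 of 15 · rbbbrb · max L -3/16 · min R -1/8 gives -5/32
7 of 15 · rbbbrbb · max L -5/32 · min R -1/8 gives -9/64
8 of 15 · rbbbrbbr · max L -5/32 · min R -9/64 gives -19/128
9 of 15 · rbbbrbbrr · max L -5/32 · min R -19/128 gives -39/256
10 of 15 · rbbbrbbrrr · max L -5/32 · min R -39/256 gives -79/512
11 of 15 · rbbbrbbrrrr · max L -5/32 · min R -79/512 gives -159/1024
12 of 15 · rbbbrbbrrrrr · max L -5/32 · min R -159/1024 gives -319/2048
13 of 15 · rbbbrbbrrrrrb · max L -319/2048 · min R -159/1024 gives -637/4096
14 of 15 · rbbbrbbrrrrrbr · max L -319/2048 · min R -637/4096 gives -1275/8192
15 of 15 · rbbbrbbrrrrrbrb · max L -1275/8192 · min R -637/4096 gives -2549/16384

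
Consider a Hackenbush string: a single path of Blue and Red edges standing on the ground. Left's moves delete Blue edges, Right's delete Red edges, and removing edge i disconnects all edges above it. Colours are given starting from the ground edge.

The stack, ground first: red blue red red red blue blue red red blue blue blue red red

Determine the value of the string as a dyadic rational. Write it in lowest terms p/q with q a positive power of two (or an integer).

-7367/8192

step 1: add red to get r; options L={ — } R={ 0 } -> -1
step 2: add blue to get rb; options L={ -1 } R={ 0 } -> -1/2
step 3: add red to get rbr; options L={ -1 } R={ -1/2; 0 } -> -3/4
step 4: add red to get rbrr; options L={ -1 } R={ -3/4; -1/2; 0 } -> -7/8
step 5: add red to get rbrrr; options L={ -1 } R={ -7/8; -3/4; -1/2; 0 } -> -15/16
step 6: add blue to get rbrrrb; options L={ -1; -15/16 } R={ -7/8; -3/4; -1/2; 0 } -> -29/32
step 7: add blue to get rbrrrbb; options L={ -1; -15/16; -29/32 } R={ -7/8; -3/4; -1/2; 0 } -> -57/64
step 8: add red to get rbrrrbbr; options L={ -1; -15/16; -29/32 } R={ -57/64; -7/8; -3/4; -1/2; 0 } -> -115/128
step 9: add red to get rbrrrbbrr; options L={ -1; -15/16; -29/32 } R={ -115/128; -57/64; -7/8; -3/4; -1/2; 0 } -> -231/256
step 10: add blue to get rbrrrbbrrb; options L={ -1; -15/16; -29/32; -231/256 } R={ -115/128; -57/64; -7/8; -3/4; -1/2; 0 } -> -461/512
step 11: add blue to get rbrrrbbrrbb; options L={ -1; -15/16; -29/32; -231/256; -461/512 } R={ -115/128; -57/64; -7/8; -3/4; -1/2; 0 } -> -921/1024
step 12: add blue to get rbrrrbbrrbbb; options L={ -1; -15/16; -29/32; -231/256; -461/512; -921/1024 } R={ -115/128; -57/64; -7/8; -3/4; -1/2; 0 } -> -1841/2048
step 13: add red to get rbrrrbbrrbbbr; options L={ -1; -15/16; -29/32; -231/256; -461/512; -921/1024 } R={ -1841/2048; -115/128; -57/64; -7/8; -3/4; -1/2; 0 } -> -3683/4096
step 14: add red to get rbrrrbbrrbbbrr; options L={ -1; -15/16; -29/32; -231/256; -461/512; -921/1024 } R={ -3683/4096; -1841/2048; -115/128; -57/64; -7/8; -3/4; -1/2; 0 } -> -7367/8192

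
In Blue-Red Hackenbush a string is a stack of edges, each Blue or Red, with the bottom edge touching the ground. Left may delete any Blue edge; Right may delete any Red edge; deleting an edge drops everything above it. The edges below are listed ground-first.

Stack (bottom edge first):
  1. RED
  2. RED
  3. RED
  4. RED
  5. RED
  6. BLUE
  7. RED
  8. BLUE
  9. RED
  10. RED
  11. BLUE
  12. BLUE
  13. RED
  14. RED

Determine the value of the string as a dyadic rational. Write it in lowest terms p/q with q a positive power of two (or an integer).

1 of 14 · R · max L −∞ · min R 0 gives -1
2 of 14 · RR · max L −∞ · min R -1 gives -2
3 of 14 · RRR · max L −∞ · min R -2 gives -3
4 of 14 · RRRR · max L −∞ · min R -3 gives -4
5 of 14 · RRRRR · max L −∞ · min R -4 gives -5
6 of 14 · RRRRRB · max L -5 · min R -4 gives -9/2
7 of 14 · RRRRRBR · max L -5 · min R -9/2 gives -19/4
8 of 14 · RRRRRBRB · max L -19/4 · min R -9/2 gives -37/8
9 of 14 · RRRRRBRBR · max L -19/4 · min R -37/8 gives -75/16
10 of 14 · RRRRRBRBRR · max L -19/4 · min R -75/16 gives -151/32
11 of 14 · RRRRRBRBRRB · max L -151/32 · min R -75/16 gives -301/64
12 of 14 · RRRRRBRBRRBB · max L -301/64 · min R -75/16 gives -601/128
13 of 14 · RRRRRBRBRRBBR · max L -301/64 · min R -601/128 gives -1203/256
14 of 14 · RRRRRBRBRRBBRR · max L -301/64 · min R -1203/256 gives -2407/512

-2407/512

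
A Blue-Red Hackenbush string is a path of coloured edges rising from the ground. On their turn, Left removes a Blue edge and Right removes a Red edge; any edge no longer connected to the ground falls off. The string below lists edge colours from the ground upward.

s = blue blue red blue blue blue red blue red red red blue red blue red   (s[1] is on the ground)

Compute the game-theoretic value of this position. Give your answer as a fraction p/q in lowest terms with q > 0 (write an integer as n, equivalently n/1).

15637/8192

edge 1 of 15 (blue): { 0 |  } → 1
edge 2 of 15 (blue): { 0 1 |  } → 2
edge 3 of 15 (red): { 0 1 | 2 } → 3/2
edge 4 of 15 (blue): { 0 1 3/2 | 2 } → 7/4
edge 5 of 15 (blue): { 0 1 3/2 7/4 | 2 } → 15/8
edge 6 of 15 (blue): { 0 1 3/2 7/4 15/8 | 2 } → 31/16
edge 7 of 15 (red): { 0 1 3/2 7/4 15/8 | 31/16 2 } → 61/32
edge 8 of 15 (blue): { 0 1 3/2 7/4 15/8 61/32 | 31/16 2 } → 123/64
edge 9 of 15 (red): { 0 1 3/2 7/4 15/8 61/32 | 123/64 31/16 2 } → 245/128
edge 10 of 15 (red): { 0 1 3/2 7/4 15/8 61/32 | 245/128 123/64 31/16 2 } → 489/256
edge 11 of 15 (red): { 0 1 3/2 7/4 15/8 61/32 | 489/256 245/128 123/64 31/16 2 } → 977/512
edge 12 of 15 (blue): { 0 1 3/2 7/4 15/8 61/32 977/512 | 489/256 245/128 123/64 31/16 2 } → 1955/1024
edge 13 of 15 (red): { 0 1 3/2 7/4 15/8 61/32 977/512 | 1955/1024 489/256 245/128 123/64 31/16 2 } → 3909/2048
edge 14 of 15 (blue): { 0 1 3/2 7/4 15/8 61/32 977/512 3909/2048 | 1955/1024 489/256 245/128 123/64 31/16 2 } → 7819/4096
edge 15 of 15 (red): { 0 1 3/2 7/4 15/8 61/32 977/512 3909/2048 | 7819/4096 1955/1024 489/256 245/128 123/64 31/16 2 } → 15637/8192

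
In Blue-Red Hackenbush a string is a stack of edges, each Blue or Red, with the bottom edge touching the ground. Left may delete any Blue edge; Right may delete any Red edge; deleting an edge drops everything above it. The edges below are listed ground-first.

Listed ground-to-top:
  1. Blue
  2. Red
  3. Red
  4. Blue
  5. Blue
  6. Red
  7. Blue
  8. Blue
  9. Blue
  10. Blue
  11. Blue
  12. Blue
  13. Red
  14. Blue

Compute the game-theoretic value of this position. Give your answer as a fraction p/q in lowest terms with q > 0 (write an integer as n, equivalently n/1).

3579/8192

edge 1 of 14 (Blue): { 0 | — } — 1
edge 2 of 14 (Red): { 0 | 1 } — 1/2
edge 3 of 14 (Red): { 0 | 1/2 1 } — 1/4
edge 4 of 14 (Blue): { 0 1/4 | 1/2 1 } — 3/8
edge 5 of 14 (Blue): { 0 1/4 3/8 | 1/2 1 } — 7/16
edge 6 of 14 (Red): { 0 1/4 3/8 | 7/16 1/2 1 } — 13/32
edge 7 of 14 (Blue): { 0 1/4 3/8 13/32 | 7/16 1/2 1 } — 27/64
edge 8 of 14 (Blue): { 0 1/4 3/8 13/32 27/64 | 7/16 1/2 1 } — 55/128
edge 9 of 14 (Blue): { 0 1/4 3/8 13/32 27/64 55/128 | 7/16 1/2 1 } — 111/256
edge 10 of 14 (Blue): { 0 1/4 3/8 13/32 27/64 55/128 111/256 | 7/16 1/2 1 } — 223/512
edge 11 of 14 (Blue): { 0 1/4 3/8 13/32 27/64 55/128 111/256 223/512 | 7/16 1/2 1 } — 447/1024
edge 12 of 14 (Blue): { 0 1/4 3/8 13/32 27/64 55/128 111/256 223/512 447/1024 | 7/16 1/2 1 } — 895/2048
edge 13 of 14 (Red): { 0 1/4 3/8 13/32 27/64 55/128 111/256 223/512 447/1024 | 895/2048 7/16 1/2 1 } — 1789/4096
edge 14 of 14 (Blue): { 0 1/4 3/8 13/32 27/64 55/128 111/256 223/512 447/1024 1789/4096 | 895/2048 7/16 1/2 1 } — 3579/8192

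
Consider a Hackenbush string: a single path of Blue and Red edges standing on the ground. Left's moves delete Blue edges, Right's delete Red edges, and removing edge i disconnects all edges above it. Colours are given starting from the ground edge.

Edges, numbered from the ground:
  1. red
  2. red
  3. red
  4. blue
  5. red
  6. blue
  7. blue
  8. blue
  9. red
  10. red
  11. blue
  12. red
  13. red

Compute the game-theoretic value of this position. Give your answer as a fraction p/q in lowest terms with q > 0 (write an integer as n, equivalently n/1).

-2615/1024

step 1: add red to get r; options L={ (no moves) } R={ 0 } -> -1
step 2: add red to get rr; options L={ (no moves) } R={ -1 0 } -> -2
step 3: add red to get rrr; options L={ (no moves) } R={ -2 -1 0 } -> -3
step 4: add blue to get rrrb; options L={ -3 } R={ -2 -1 0 } -> -5/2
step 5: add red to get rrrbr; options L={ -3 } R={ -5/2 -2 -1 0 } -> -11/4
step 6: add blue to get rrrbrb; options L={ -3 -11/4 } R={ -5/2 -2 -1 0 } -> -21/8
step 7: add blue to get rrrbrbb; options L={ -3 -11/4 -21/8 } R={ -5/2 -2 -1 0 } -> -41/16
step 8: add blue to get rrrbrbbb; options L={ -3 -11/4 -21/8 -41/16 } R={ -5/2 -2 -1 0 } -> -81/32
step 9: add red to get rrrbrbbbr; options L={ -3 -11/4 -21/8 -41/16 } R={ -81/32 -5/2 -2 -1 0 } -> -163/64
step 10: add red to get rrrbrbbbrr; options L={ -3 -11/4 -21/8 -41/16 } R={ -163/64 -81/32 -5/2 -2 -1 0 } -> -327/128
step 11: add blue to get rrrbrbbbrrb; options L={ -3 -11/4 -21/8 -41/16 -327/128 } R={ -163/64 -81/32 -5/2 -2 -1 0 } -> -653/256
step 12: add red to get rrrbrbbbrrbr; options L={ -3 -11/4 -21/8 -41/16 -327/128 } R={ -653/256 -163/64 -81/32 -5/2 -2 -1 0 } -> -1307/512
step 13: add red to get rrrbrbbbrrbrr; options L={ -3 -11/4 -21/8 -41/16 -327/128 } R={ -1307/512 -653/256 -163/64 -81/32 -5/2 -2 -1 0 } -> -2615/1024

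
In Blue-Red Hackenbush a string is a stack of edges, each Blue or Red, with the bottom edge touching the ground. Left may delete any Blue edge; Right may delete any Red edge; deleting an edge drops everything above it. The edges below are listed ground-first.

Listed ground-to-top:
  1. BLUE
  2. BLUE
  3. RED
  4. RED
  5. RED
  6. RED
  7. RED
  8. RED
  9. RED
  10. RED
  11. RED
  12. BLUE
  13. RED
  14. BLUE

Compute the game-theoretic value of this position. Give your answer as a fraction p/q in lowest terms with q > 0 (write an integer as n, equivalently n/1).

Prefix values for BLUE BLUE RED RED RED RED RED RED RED RED RED BLUE RED BLUE via {L|R} + simplicity:
step 1: add BLUE to get B; options L={ 0 } R={ ∅ } = 1
step 2: add BLUE to get BB; options L={ 0 1 } R={ ∅ } = 2
step 3: add RED to get BBR; options L={ 0 1 } R={ 2 } = 3/2
step 4: add RED to get BBRR; options L={ 0 1 } R={ 3/2 2 } = 5/4
step 5: add RED to get BBRRR; options L={ 0 1 } R={ 5/4 3/2 2 } = 9/8
step 6: add RED to get BBRRRR; options L={ 0 1 } R={ 9/8 5/4 3/2 2 } = 17/16
step 7: add RED to get BBRRRRR; options L={ 0 1 } R={ 17/16 9/8 5/4 3/2 2 } = 33/32
step 8: add RED to get BBRRRRRR; options L={ 0 1 } R={ 33/32 17/16 9/8 5/4 3/2 2 } = 65/64
step 9: add RED to get BBRRRRRRR; options L={ 0 1 } R={ 65/64 33/32 17/16 9/8 5/4 3/2 2 } = 129/128
step 10: add RED to get BBRRRRRRRR; options L={ 0 1 } R={ 129/128 65/64 33/32 17/16 9/8 5/4 3/2 2 } = 257/256
step 11: add RED to get BBRRRRRRRRR; options L={ 0 1 } R={ 257/256 129/128 65/64 33/32 17/16 9/8 5/4 3/2 2 } = 513/512
step 12: add BLUE to get BBRRRRRRRRRB; options L={ 0 1 513/512 } R={ 257/256 129/128 65/64 33/32 17/16 9/8 5/4 3/2 2 } = 1027/1024
step 13: add RED to get BBRRRRRRRRRBR; options L={ 0 1 513/512 } R={ 1027/1024 257/256 129/128 65/64 33/32 17/16 9/8 5/4 3/2 2 } = 2053/2048
step 14: add BLUE to get BBRRRRRRRRRBRB; options L={ 0 1 513/512 2053/2048 } R={ 1027/1024 257/256 129/128 65/64 33/32 17/16 9/8 5/4 3/2 2 } = 4107/4096

4107/4096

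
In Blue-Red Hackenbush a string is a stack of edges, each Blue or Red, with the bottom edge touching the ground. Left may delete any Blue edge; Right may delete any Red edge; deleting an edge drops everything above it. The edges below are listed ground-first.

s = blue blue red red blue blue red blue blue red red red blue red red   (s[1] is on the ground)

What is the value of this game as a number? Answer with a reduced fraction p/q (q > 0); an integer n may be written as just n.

value_1 [b]  L=[0]  R=[·]  → 1
value_2 [bb]  L=[0 1]  R=[·]  → 2
value_3 [bbr]  L=[0 1]  R=[2]  → 3/2
value_4 [bbrr]  L=[0 1]  R=[3/2 2]  → 5/4
value_5 [bbrrb]  L=[0 1 5/4]  R=[3/2 2]  → 11/8
value_6 [bbrrbb]  L=[0 1 5/4 11/8]  R=[3/2 2]  → 23/16
value_7 [bbrrbbr]  L=[0 1 5/4 11/8]  R=[23/16 3/2 2]  → 45/32
value_8 [bbrrbbrb]  L=[0 1 5/4 11/8 45/32]  R=[23/16 3/2 2]  → 91/64
value_9 [bbrrbbrbb]  L=[0 1 5/4 11/8 45/32 91/64]  R=[23/16 3/2 2]  → 183/128
value_10 [bbrrbbrbbr]  L=[0 1 5/4 11/8 45/32 91/64]  R=[183/128 23/16 3/2 2]  → 365/256
value_11 [bbrrbbrbbrr]  L=[0 1 5/4 11/8 45/32 91/64]  R=[365/256 183/128 23/16 3/2 2]  → 729/512
value_12 [bbrrbbrbbrrr]  L=[0 1 5/4 11/8 45/32 91/64]  R=[729/512 365/256 183/128 23/16 3/2 2]  → 1457/1024
value_13 [bbrrbbrbbrrrb]  L=[0 1 5/4 11/8 45/32 91/64 1457/1024]  R=[729/512 365/256 183/128 23/16 3/2 2]  → 2915/2048
value_14 [bbrrbbrbbrrrbr]  L=[0 1 5/4 11/8 45/32 91/64 1457/1024]  R=[2915/2048 729/512 365/256 183/128 23/16 3/2 2]  → 5829/4096
value_15 [bbrrbbrbbrrrbrr]  L=[0 1 5/4 11/8 45/32 91/64 1457/1024]  R=[5829/4096 2915/2048 729/512 365/256 183/128 23/16 3/2 2]  → 11657/8192

11657/8192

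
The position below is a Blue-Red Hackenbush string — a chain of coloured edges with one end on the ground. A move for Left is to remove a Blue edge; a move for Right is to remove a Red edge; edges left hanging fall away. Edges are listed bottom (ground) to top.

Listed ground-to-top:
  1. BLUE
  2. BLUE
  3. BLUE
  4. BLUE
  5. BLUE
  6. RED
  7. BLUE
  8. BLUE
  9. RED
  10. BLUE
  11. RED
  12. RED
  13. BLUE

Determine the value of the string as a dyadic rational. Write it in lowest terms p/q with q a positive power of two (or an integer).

1235/256

Build v(s[:k]) for k = 1..13, string s = BLUE BLUE BLUE BLUE BLUE RED BLUE BLUE RED BLUE RED RED BLUE.
step 1: add BLUE to get B; options L={ 0 } R={ none } => 1
step 2: add BLUE to get BB; options L={ 0 1 } R={ none } => 2
step 3: add BLUE to get BBB; options L={ 0 1 2 } R={ none } => 3
step 4: add BLUE to get BBBB; options L={ 0 1 2 3 } R={ none } => 4
step 5: add BLUE to get BBBBB; options L={ 0 1 2 3 4 } R={ none } => 5
step 6: add RED to get BBBBBR; options L={ 0 1 2 3 4 } R={ 5 } => 9/2
step 7: add BLUE to get BBBBBRB; options L={ 0 1 2 3 4 9/2 } R={ 5 } => 19/4
step 8: add BLUE to get BBBBBRBB; options L={ 0 1 2 3 4 9/2 19/4 } R={ 5 } => 39/8
step 9: add RED to get BBBBBRBBR; options L={ 0 1 2 3 4 9/2 19/4 } R={ 39/8 5 } => 77/16
step 10: add BLUE to get BBBBBRBBRB; options L={ 0 1 2 3 4 9/2 19/4 77/16 } R={ 39/8 5 } => 155/32
step 11: add RED to get BBBBBRBBRBR; options L={ 0 1 2 3 4 9/2 19/4 77/16 } R={ 155/32 39/8 5 } => 309/64
step 12: add RED to get BBBBBRBBRBRR; options L={ 0 1 2 3 4 9/2 19/4 77/16 } R={ 309/64 155/32 39/8 5 } => 617/128
step 13: add BLUE to get BBBBBRBBRBRRB; options L={ 0 1 2 3 4 9/2 19/4 77/16 617/128 } R={ 309/64 155/32 39/8 5 } => 1235/256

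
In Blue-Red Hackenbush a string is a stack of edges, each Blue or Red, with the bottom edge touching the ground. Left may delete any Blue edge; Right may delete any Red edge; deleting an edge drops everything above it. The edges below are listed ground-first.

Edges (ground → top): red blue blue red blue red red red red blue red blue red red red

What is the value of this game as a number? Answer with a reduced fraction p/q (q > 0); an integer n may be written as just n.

Prefix values for red blue blue red blue red red red red blue red blue red red red via {L|R} + simplicity:
1 of 15 · r · max L −∞ · min R 0 gives -1
2 of 15 · rb · max L -1 · min R 0 gives -1/2
3 of 15 · rbb · max L -1/2 · min R 0 gives -1/4
4 of 15 · rbbr · max L -1/2 · min R -1/4 gives -3/8
5 of 15 · rbbrb · max L -3/8 · min R -1/4 gives -5/16
6 of 15 · rbbrbr · max L -3/8 · min R -5/16 gives -11/32
7 of 15 · rbbrbrr · max L -3/8 · min R -11/32 gives -23/64
8 of 15 · rbbrbrrr · max L -3/8 · min R -23/64 gives -47/128
9 of 15 · rbbrbrrrr · max L -3/8 · min R -47/128 gives -95/256
10 of 15 · rbbrbrrrrb · max L -95/256 · min R -47/128 gives -189/512
11 of 15 · rbbrbrrrrbr · max L -95/256 · min R -189/512 gives -379/1024
12 of 15 · rbbrbrrrrbrb · max L -379/1024 · min R -189/512 gives -757/2048
13 of 15 · rbbrbrrrrbrbr · max L -379/1024 · min R -757/2048 gives -1515/4096
14 of 15 · rbbrbrrrrbrbrr · max L -379/1024 · min R -1515/4096 gives -3031/8192
15 of 15 · rbbrbrrrrbrbrrr · max L -379/1024 · min R -3031/8192 gives -6063/16384

-6063/16384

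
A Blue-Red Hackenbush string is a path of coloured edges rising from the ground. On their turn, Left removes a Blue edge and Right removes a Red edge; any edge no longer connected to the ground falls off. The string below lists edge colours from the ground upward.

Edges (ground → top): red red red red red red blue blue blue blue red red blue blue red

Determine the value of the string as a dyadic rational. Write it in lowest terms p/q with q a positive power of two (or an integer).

r: Left { (no moves) }, Right { 0 } so simplest -1
rr: Left { (no moves) }, Right { -1,0 } so simplest -2
rrr: Left { (no moves) }, Right { -2,-1,0 } so simplest -3
rrrr: Left { (no moves) }, Right { -3,-2,-1,0 } so simplest -4
rrrrr: Left { (no moves) }, Right { -4,-3,-2,-1,0 } so simplest -5
rrrrrr: Left { (no moves) }, Right { -5,-4,-3,-2,-1,0 } so simplest -6
rrrrrrb: Left { -6 }, Right { -5,-4,-3,-2,-1,0 } so simplest -11/2
rrrrrrbb: Left { -6,-11/2 }, Right { -5,-4,-3,-2,-1,0 } so simplest -21/4
rrrrrrbbb: Left { -6,-11/2,-21/4 }, Right { -5,-4,-3,-2,-1,0 } so simplest -41/8
rrrrrrbbbb: Left { -6,-11/2,-21/4,-41/8 }, Right { -5,-4,-3,-2,-1,0 } so simplest -81/16
rrrrrrbbbbr: Left { -6,-11/2,-21/4,-41/8 }, Right { -81/16,-5,-4,-3,-2,-1,0 } so simplest -163/32
rrrrrrbbbbrr: Left { -6,-11/2,-21/4,-41/8 }, Right { -163/32,-81/16,-5,-4,-3,-2,-1,0 } so simplest -327/64
rrrrrrbbbbrrb: Left { -6,-11/2,-21/4,-41/8,-327/64 }, Right { -163/32,-81/16,-5,-4,-3,-2,-1,0 } so simplest -653/128
rrrrrrbbbbrrbb: Left { -6,-11/2,-21/4,-41/8,-327/64,-653/128 }, Right { -163/32,-81/16,-5,-4,-3,-2,-1,0 } so simplest -1305/256
rrrrrrbbbbrrbbr: Left { -6,-11/2,-21/4,-41/8,-327/64,-653/128 }, Right { -1305/256,-163/32,-81/16,-5,-4,-3,-2,-1,0 } so simplest -2611/512

-2611/512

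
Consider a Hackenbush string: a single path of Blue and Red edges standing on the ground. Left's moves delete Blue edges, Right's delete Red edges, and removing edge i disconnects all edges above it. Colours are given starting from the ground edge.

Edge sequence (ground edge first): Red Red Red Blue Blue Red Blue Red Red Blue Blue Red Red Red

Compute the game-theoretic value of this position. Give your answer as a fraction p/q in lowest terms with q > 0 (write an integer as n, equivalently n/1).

step 1: add Red to get R; options L={  } R={ 0 } -> -1
step 2: add Red to get RR; options L={  } R={ -1; 0 } -> -2
step 3: add Red to get RRR; options L={  } R={ -2; -1; 0 } -> -3
step 4: add Blue to get RRRB; options L={ -3 } R={ -2; -1; 0 } -> -5/2
step 5: add Blue to get RRRBB; options L={ -3; -5/2 } R={ -2; -1; 0 } -> -9/4
step 6: add Red to get RRRBBR; options L={ -3; -5/2 } R={ -9/4; -2; -1; 0 } -> -19/8
step 7: add Blue to get RRRBBRB; options L={ -3; -5/2; -19/8 } R={ -9/4; -2; -1; 0 } -> -37/16
step 8: add Red to get RRRBBRBR; options L={ -3; -5/2; -19/8 } R={ -37/16; -9/4; -2; -1; 0 } -> -75/32
step 9: add Red to get RRRBBRBRR; options L={ -3; -5/2; -19/8 } R={ -75/32; -37/16; -9/4; -2; -1; 0 } -> -151/64
step 10: add Blue to get RRRBBRBRRB; options L={ -3; -5/2; -19/8; -151/64 } R={ -75/32; -37/16; -9/4; -2; -1; 0 } -> -301/128
step 11: add Blue to get RRRBBRBRRBB; options L={ -3; -5/2; -19/8; -151/64; -301/128 } R={ -75/32; -37/16; -9/4; -2; -1; 0 } -> -601/256
step 12: add Red to get RRRBBRBRRBBR; options L={ -3; -5/2; -19/8; -151/64; -301/128 } R={ -601/256; -75/32; -37/16; -9/4; -2; -1; 0 } -> -1203/512
step 13: add Red to get RRRBBRBRRBBRR; options L={ -3; -5/2; -19/8; -151/64; -301/128 } R={ -1203/512; -601/256; -75/32; -37/16; -9/4; -2; -1; 0 } -> -2407/1024
step 14: add Red to get RRRBBRBRRBBRRR; options L={ -3; -5/2; -19/8; -151/64; -301/128 } R={ -2407/1024; -1203/512; -601/256; -75/32; -37/16; -9/4; -2; -1; 0 } -> -4815/2048

-4815/2048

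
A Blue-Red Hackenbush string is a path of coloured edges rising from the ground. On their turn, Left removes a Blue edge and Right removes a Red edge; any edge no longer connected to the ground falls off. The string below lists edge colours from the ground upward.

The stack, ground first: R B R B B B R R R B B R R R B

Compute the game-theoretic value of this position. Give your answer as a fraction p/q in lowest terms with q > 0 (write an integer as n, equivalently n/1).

Build value(s[:k]) for k = 1..15, string s = R B R B B B R R R B B R R R B.
1 of 15 · R · max L −∞ · min R 0 -> -1
2 of 15 · RB · max L -1 · min R 0 -> -1/2
3 of 15 · RBR · max L -1 · min R -1/2 -> -3/4
4 of 15 · RBRB · max L -3/4 · min R -1/2 -> -5/8
5 of 15 · RBRBB · max L -5/8 · min R -1/2 -> -9/16
6 of 15 · RBRBBB · max L -9/16 · min R -1/2 -> -17/32
7 of 15 · RBRBBBR · max L -9/16 · min R -17/32 -> -35/64
8 of 15 · RBRBBBRR · max L -9/16 · min R -35/64 -> -71/128
9 of 15 · RBRBBBRRR · max L -9/16 · min R -71/128 -> -143/256
10 of 15 · RBRBBBRRRB · max L -143/256 · min R -71/128 -> -285/512
11 of 15 · RBRBBBRRRBB · max L -285/512 · min R -71/128 -> -569/1024
12 of 15 · RBRBBBRRRBBR · max L -285/512 · min R -569/1024 -> -1139/2048
13 of 15 · RBRBBBRRRBBRR · max L -285/512 · min R -1139/2048 -> -2279/4096
14 of 15 · RBRBBBRRRBBRRR · max L -285/512 · min R -2279/4096 -> -4559/8192
15 of 15 · RBRBBBRRRBBRRRB · max L -4559/8192 · min R -2279/4096 -> -9117/16384

-9117/16384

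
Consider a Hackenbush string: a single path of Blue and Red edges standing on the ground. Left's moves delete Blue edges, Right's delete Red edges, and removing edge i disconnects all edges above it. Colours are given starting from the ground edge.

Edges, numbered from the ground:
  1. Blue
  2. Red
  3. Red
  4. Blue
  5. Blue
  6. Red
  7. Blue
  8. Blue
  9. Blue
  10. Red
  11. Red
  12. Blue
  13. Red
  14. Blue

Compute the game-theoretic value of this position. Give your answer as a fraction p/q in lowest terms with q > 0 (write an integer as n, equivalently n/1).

Recurse on prefixes of the 14-edge string Blue Red Red Blue Blue Red Blue Blue Blue Red Red Blue Red Blue:
step 1: add Blue to get B; options L={ 0 } R={  } — 1
step 2: add Red to get BR; options L={ 0 } R={ 1 } — 1/2
step 3: add Red to get BRR; options L={ 0 } R={ 1/2,1 } — 1/4
step 4: add Blue to get BRRB; options L={ 0,1/4 } R={ 1/2,1 } — 3/8
step 5: add Blue to get BRRBB; options L={ 0,1/4,3/8 } R={ 1/2,1 } — 7/16
step 6: add Red to get BRRBBR; options L={ 0,1/4,3/8 } R={ 7/16,1/2,1 } — 13/32
step 7: add Blue to get BRRBBRB; options L={ 0,1/4,3/8,13/32 } R={ 7/16,1/2,1 } — 27/64
step 8: add Blue to get BRRBBRBB; options L={ 0,1/4,3/8,13/32,27/64 } R={ 7/16,1/2,1 } — 55/128
step 9: add Blue to get BRRBBRBBB; options L={ 0,1/4,3/8,13/32,27/64,55/128 } R={ 7/16,1/2,1 } — 111/256
step 10: add Red to get BRRBBRBBBR; options L={ 0,1/4,3/8,13/32,27/64,55/128 } R={ 111/256,7/16,1/2,1 } — 221/512
step 11: add Red to get BRRBBRBBBRR; options L={ 0,1/4,3/8,13/32,27/64,55/128 } R={ 221/512,111/256,7/16,1/2,1 } — 441/1024
step 12: add Blue to get BRRBBRBBBRRB; options L={ 0,1/4,3/8,13/32,27/64,55/128,441/1024 } R={ 221/512,111/256,7/16,1/2,1 } — 883/2048
step 13: add Red to get BRRBBRBBBRRBR; options L={ 0,1/4,3/8,13/32,27/64,55/128,441/1024 } R={ 883/2048,221/512,111/256,7/16,1/2,1 } — 1765/4096
step 14: add Blue to get BRRBBRBBBRRBRB; options L={ 0,1/4,3/8,13/32,27/64,55/128,441/1024,1765/4096 } R={ 883/2048,221/512,111/256,7/16,1/2,1 } — 3531/8192

3531/8192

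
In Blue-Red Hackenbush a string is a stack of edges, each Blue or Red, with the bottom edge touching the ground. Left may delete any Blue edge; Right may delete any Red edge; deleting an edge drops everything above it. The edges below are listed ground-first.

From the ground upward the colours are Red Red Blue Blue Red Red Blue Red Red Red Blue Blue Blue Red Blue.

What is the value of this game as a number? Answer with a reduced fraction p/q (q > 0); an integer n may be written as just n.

val(R) = { none | 0 } — -1
val(RR) = { none | -1,0 } — -2
val(RRB) = { -2 | -1,0 } — -3/2
val(RRBB) = { -2,-3/2 | -1,0 } — -5/4
val(RRBBR) = { -2,-3/2 | -5/4,-1,0 } — -11/8
val(RRBBRR) = { -2,-3/2 | -11/8,-5/4,-1,0 } — -23/16
val(RRBBRRB) = { -2,-3/2,-23/16 | -11/8,-5/4,-1,0 } — -45/32
val(RRBBRRBR) = { -2,-3/2,-23/16 | -45/32,-11/8,-5/4,-1,0 } — -91/64
val(RRBBRRBRR) = { -2,-3/2,-23/16 | -91/64,-45/32,-11/8,-5/4,-1,0 } — -183/128
val(RRBBRRBRRR) = { -2,-3/2,-23/16 | -183/128,-91/64,-45/32,-11/8,-5/4,-1,0 } — -367/256
val(RRBBRRBRRRB) = { -2,-3/2,-23/16,-367/256 | -183/128,-91/64,-45/32,-11/8,-5/4,-1,0 } — -733/512
val(RRBBRRBRRRBB) = { -2,-3/2,-23/16,-367/256,-733/512 | -183/128,-91/64,-45/32,-11/8,-5/4,-1,0 } — -1465/1024
val(RRBBRRBRRRBBB) = { -2,-3/2,-23/16,-367/256,-733/512,-1465/1024 | -183/128,-91/64,-45/32,-11/8,-5/4,-1,0 } — -2929/2048
val(RRBBRRBRRRBBBR) = { -2,-3/2,-23/16,-367/256,-733/512,-1465/1024 | -2929/2048,-183/128,-91/64,-45/32,-11/8,-5/4,-1,0 } — -5859/4096
val(RRBBRRBRRRBBBRB) = { -2,-3/2,-23/16,-367/256,-733/512,-1465/1024,-5859/4096 | -2929/2048,-183/128,-91/64,-45/32,-11/8,-5/4,-1,0 } — -11717/8192

-11717/8192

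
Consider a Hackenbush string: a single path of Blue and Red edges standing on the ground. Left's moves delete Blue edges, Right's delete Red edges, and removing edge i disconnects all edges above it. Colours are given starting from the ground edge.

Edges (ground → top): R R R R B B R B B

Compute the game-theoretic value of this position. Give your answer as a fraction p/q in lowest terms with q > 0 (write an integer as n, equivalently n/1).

Recurse on prefixes of the 9-edge string R R R R B B R B B:
1 of 9 · R · max L −∞ · min R 0 so -1
2 of 9 · RR · max L −∞ · min R -1 so -2
3 of 9 · RRR · max L −∞ · min R -2 so -3
4 of 9 · RRRR · max L −∞ · min R -3 so -4
5 of 9 · RRRRB · max L -4 · min R -3 so -7/2
6 of 9 · RRRRBB · max L -7/2 · min R -3 so -13/4
7 of 9 · RRRRBBR · max L -7/2 · min R -13/4 so -27/8
8 of 9 · RRRRBBRB · max L -27/8 · min R -13/4 so -53/16
9 of 9 · RRRRBBRBB · max L -53/16 · min R -13/4 so -105/32

-105/32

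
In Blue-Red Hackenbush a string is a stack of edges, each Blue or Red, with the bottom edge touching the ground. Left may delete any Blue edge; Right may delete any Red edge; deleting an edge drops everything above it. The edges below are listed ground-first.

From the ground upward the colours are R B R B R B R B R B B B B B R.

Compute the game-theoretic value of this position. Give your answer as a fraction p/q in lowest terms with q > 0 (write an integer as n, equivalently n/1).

Recurse on prefixes of the 15-edge string R B R B R B R B R B B B B B R:
g_1 [R]  L=[]  R=[0]  so -1
g_2 [RB]  L=[-1]  R=[0]  so -1/2
g_3 [RBR]  L=[-1]  R=[-1/2,0]  so -3/4
g_4 [RBRB]  L=[-1,-3/4]  R=[-1/2,0]  so -5/8
g_5 [RBRBR]  L=[-1,-3/4]  R=[-5/8,-1/2,0]  so -11/16
g_6 [RBRBRB]  L=[-1,-3/4,-11/16]  R=[-5/8,-1/2,0]  so -21/32
g_7 [RBRBRBR]  L=[-1,-3/4,-11/16]  R=[-21/32,-5/8,-1/2,0]  so -43/64
g_8 [RBRBRBRB]  L=[-1,-3/4,-11/16,-43/64]  R=[-21/32,-5/8,-1/2,0]  so -85/128
g_9 [RBRBRBRBR]  L=[-1,-3/4,-11/16,-43/64]  R=[-85/128,-21/32,-5/8,-1/2,0]  so -171/256
g_10 [RBRBRBRBRB]  L=[-1,-3/4,-11/16,-43/64,-171/256]  R=[-85/128,-21/32,-5/8,-1/2,0]  so -341/512
g_11 [RBRBRBRBRBB]  L=[-1,-3/4,-11/16,-43/64,-171/256,-341/512]  R=[-85/128,-21/32,-5/8,-1/2,0]  so -681/1024
g_12 [RBRBRBRBRBBB]  L=[-1,-3/4,-11/16,-43/64,-171/256,-341/512,-681/1024]  R=[-85/128,-21/32,-5/8,-1/2,0]  so -1361/2048
g_13 [RBRBRBRBRBBBB]  L=[-1,-3/4,-11/16,-43/64,-171/256,-341/512,-681/1024,-1361/2048]  R=[-85/128,-21/32,-5/8,-1/2,0]  so -2721/4096
g_14 [RBRBRBRBRBBBBB]  L=[-1,-3/4,-11/16,-43/64,-171/256,-341/512,-681/1024,-1361/2048,-2721/4096]  R=[-85/128,-21/32,-5/8,-1/2,0]  so -5441/8192
g_15 [RBRBRBRBRBBBBBR]  L=[-1,-3/4,-11/16,-43/64,-171/256,-341/512,-681/1024,-1361/2048,-2721/4096]  R=[-5441/8192,-85/128,-21/32,-5/8,-1/2,0]  so -10883/16384

-10883/16384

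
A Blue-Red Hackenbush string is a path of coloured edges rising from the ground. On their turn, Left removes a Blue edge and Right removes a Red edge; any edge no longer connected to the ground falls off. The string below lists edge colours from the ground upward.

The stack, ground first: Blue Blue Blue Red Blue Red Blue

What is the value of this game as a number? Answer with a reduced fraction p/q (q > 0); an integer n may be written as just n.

Prefix values for Blue Blue Blue Red Blue Red Blue via {L|R} + simplicity:
1 of 7 · B · max L 0 · min R +∞ so 1
2 of 7 · BB · max L 1 · min R +∞ so 2
3 of 7 · BBB · max L 2 · min R +∞ so 3
4 of 7 · BBBR · max L 2 · min R 3 so 5/2
5 of 7 · BBBRB · max L 5/2 · min R 3 so 11/4
6 of 7 · BBBRBR · max L 5/2 · min R 11/4 so 21/8
7 of 7 · BBBRBRB · max L 21/8 · min R 11/4 so 43/16

43/16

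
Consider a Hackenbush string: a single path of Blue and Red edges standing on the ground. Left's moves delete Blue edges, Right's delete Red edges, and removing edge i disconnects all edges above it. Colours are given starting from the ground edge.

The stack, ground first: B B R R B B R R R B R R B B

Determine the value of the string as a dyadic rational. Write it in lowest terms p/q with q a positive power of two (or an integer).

5671/4096

Prefix values for B B R R B B R R R B R R B B via {L|R} + simplicity:
edge 1 of 14 (B): { 0 | (no moves) } = 1
edge 2 of 14 (B): { 0; 1 | (no moves) } = 2
edge 3 of 14 (R): { 0; 1 | 2 } = 3/2
edge 4 of 14 (R): { 0; 1 | 3/2; 2 } = 5/4
edge 5 of 14 (B): { 0; 1; 5/4 | 3/2; 2 } = 11/8
edge 6 of 14 (B): { 0; 1; 5/4; 11/8 | 3/2; 2 } = 23/16
edge 7 of 14 (R): { 0; 1; 5/4; 11/8 | 23/16; 3/2; 2 } = 45/32
edge 8 of 14 (R): { 0; 1; 5/4; 11/8 | 45/32; 23/16; 3/2; 2 } = 89/64
edge 9 of 14 (R): { 0; 1; 5/4; 11/8 | 89/64; 45/32; 23/16; 3/2; 2 } = 177/128
edge 10 of 14 (B): { 0; 1; 5/4; 11/8; 177/128 | 89/64; 45/32; 23/16; 3/2; 2 } = 355/256
edge 11 of 14 (R): { 0; 1; 5/4; 11/8; 177/128 | 355/256; 89/64; 45/32; 23/16; 3/2; 2 } = 709/512
edge 12 of 14 (R): { 0; 1; 5/4; 11/8; 177/128 | 709/512; 355/256; 89/64; 45/32; 23/16; 3/2; 2 } = 1417/1024
edge 13 of 14 (B): { 0; 1; 5/4; 11/8; 177/128; 1417/1024 | 709/512; 355/256; 89/64; 45/32; 23/16; 3/2; 2 } = 2835/2048
edge 14 of 14 (B): { 0; 1; 5/4; 11/8; 177/128; 1417/1024; 2835/2048 | 709/512; 355/256; 89/64; 45/32; 23/16; 3/2; 2 } = 5671/4096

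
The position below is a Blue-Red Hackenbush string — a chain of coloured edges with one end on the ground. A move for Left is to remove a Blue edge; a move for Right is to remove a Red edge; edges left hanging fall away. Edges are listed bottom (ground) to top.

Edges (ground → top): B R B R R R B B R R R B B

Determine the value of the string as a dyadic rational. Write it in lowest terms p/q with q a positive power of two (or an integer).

2247/4096

Recurse on prefixes of the 13-edge string B R B R R R B B R R R B B:
g(B) = { 0 | — } — 1
g(BR) = { 0 | 1 } — 1/2
g(BRB) = { 0, 1/2 | 1 } — 3/4
g(BRBR) = { 0, 1/2 | 3/4, 1 } — 5/8
g(BRBRR) = { 0, 1/2 | 5/8, 3/4, 1 } — 9/16
g(BRBRRR) = { 0, 1/2 | 9/16, 5/8, 3/4, 1 } — 17/32
g(BRBRRRB) = { 0, 1/2, 17/32 | 9/16, 5/8, 3/4, 1 } — 35/64
g(BRBRRRBB) = { 0, 1/2, 17/32, 35/64 | 9/16, 5/8, 3/4, 1 } — 71/128
g(BRBRRRBBR) = { 0, 1/2, 17/32, 35/64 | 71/128, 9/16, 5/8, 3/4, 1 } — 141/256
g(BRBRRRBBRR) = { 0, 1/2, 17/32, 35/64 | 141/256, 71/128, 9/16, 5/8, 3/4, 1 } — 281/512
g(BRBRRRBBRRR) = { 0, 1/2, 17/32, 35/64 | 281/512, 141/256, 71/128, 9/16, 5/8, 3/4, 1 } — 561/1024
g(BRBRRRBBRRRB) = { 0, 1/2, 17/32, 35/64, 561/1024 | 281/512, 141/256, 71/128, 9/16, 5/8, 3/4, 1 } — 1123/2048
g(BRBRRRBBRRRBB) = { 0, 1/2, 17/32, 35/64, 561/1024, 1123/2048 | 281/512, 141/256, 71/128, 9/16, 5/8, 3/4, 1 } — 2247/4096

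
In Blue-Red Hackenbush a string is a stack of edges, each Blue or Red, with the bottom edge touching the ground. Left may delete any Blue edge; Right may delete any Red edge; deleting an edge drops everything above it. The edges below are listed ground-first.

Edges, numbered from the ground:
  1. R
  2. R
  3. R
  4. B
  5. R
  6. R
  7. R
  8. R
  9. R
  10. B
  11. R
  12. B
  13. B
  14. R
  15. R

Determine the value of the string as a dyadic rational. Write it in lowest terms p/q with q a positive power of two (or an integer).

-12199/4096

1 of 15 · R · max L −∞ · min R 0 → -1
2 of 15 · RR · max L −∞ · min R -1 → -2
3 of 15 · RRR · max L −∞ · min R -2 → -3
4 of 15 · RRRB · max L -3 · min R -2 → -5/2
5 of 15 · RRRBR · max L -3 · min R -5/2 → -11/4
6 of 15 · RRRBRR · max L -3 · min R -11/4 → -23/8
7 of 15 · RRRBRRR · max L -3 · min R -23/8 → -47/16
8 of 15 · RRRBRRRR · max L -3 · min R -47/16 → -95/32
9 of 15 · RRRBRRRRR · max L -3 · min R -95/32 → -191/64
10 of 15 · RRRBRRRRRB · max L -191/64 · min R -95/32 → -381/128
11 of 15 · RRRBRRRRRBR · max L -191/64 · min R -381/128 → -763/256
12 of 15 · RRRBRRRRRBRB · max L -763/256 · min R -381/128 → -1525/512
13 of 15 · RRRBRRRRRBRBB · max L -1525/512 · min R -381/128 → -3049/1024
14 of 15 · RRRBRRRRRBRBBR · max L -1525/512 · min R -3049/1024 → -6099/2048
15 of 15 · RRRBRRRRRBRBBRR · max L -1525/512 · min R -6099/2048 → -12199/4096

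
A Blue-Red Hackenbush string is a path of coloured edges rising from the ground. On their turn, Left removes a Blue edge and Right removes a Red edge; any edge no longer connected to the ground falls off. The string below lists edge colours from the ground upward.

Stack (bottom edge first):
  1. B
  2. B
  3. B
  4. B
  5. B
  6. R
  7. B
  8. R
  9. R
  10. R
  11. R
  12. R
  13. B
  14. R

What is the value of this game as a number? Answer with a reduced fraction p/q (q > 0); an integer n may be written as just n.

step 1: add B to get B; options L={ 0 } R={ (no moves) } => 1
step 2: add B to get BB; options L={ 0 1 } R={ (no moves) } => 2
step 3: add B to get BBB; options L={ 0 1 2 } R={ (no moves) } => 3
step 4: add B to get BBBB; options L={ 0 1 2 3 } R={ (no moves) } => 4
step 5: add B to get BBBBB; options L={ 0 1 2 3 4 } R={ (no moves) } => 5
step 6: add R to get BBBBBR; options L={ 0 1 2 3 4 } R={ 5 } => 9/2
step 7: add B to get BBBBBRB; options L={ 0 1 2 3 4 9/2 } R={ 5 } => 19/4
step 8: add R to get BBBBBRBR; options L={ 0 1 2 3 4 9/2 } R={ 19/4 5 } => 37/8
step 9: add R to get BBBBBRBRR; options L={ 0 1 2 3 4 9/2 } R={ 37/8 19/4 5 } => 73/16
step 10: add R to get BBBBBRBRRR; options L={ 0 1 2 3 4 9/2 } R={ 73/16 37/8 19/4 5 } => 145/32
step 11: add R to get BBBBBRBRRRR; options L={ 0 1 2 3 4 9/2 } R={ 145/32 73/16 37/8 19/4 5 } => 289/64
step 12: add R to get BBBBBRBRRRRR; options L={ 0 1 2 3 4 9/2 } R={ 289/64 145/32 73/16 37/8 19/4 5 } => 577/128
step 13: add B to get BBBBBRBRRRRRB; options L={ 0 1 2 3 4 9/2 577/128 } R={ 289/64 145/32 73/16 37/8 19/4 5 } => 1155/256
step 14: add R to get BBBBBRBRRRRRBR; options L={ 0 1 2 3 4 9/2 577/128 } R={ 1155/256 289/64 145/32 73/16 37/8 19/4 5 } => 2309/512

2309/512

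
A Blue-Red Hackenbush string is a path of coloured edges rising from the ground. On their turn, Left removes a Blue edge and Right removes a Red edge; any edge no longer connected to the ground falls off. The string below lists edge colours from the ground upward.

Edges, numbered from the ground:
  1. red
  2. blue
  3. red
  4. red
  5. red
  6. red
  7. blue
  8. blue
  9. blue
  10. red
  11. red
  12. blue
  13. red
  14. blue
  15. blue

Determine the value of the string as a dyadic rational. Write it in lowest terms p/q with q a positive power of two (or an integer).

-15465/16384

1 of 15 · r · max L −∞ · min R 0 so -1
2 of 15 · rb · max L -1 · min R 0 so -1/2
3 of 15 · rbr · max L -1 · min R -1/2 so -3/4
4 of 15 · rbrr · max L -1 · min R -3/4 so -7/8
5 of 15 · rbrrr · max L -1 · min R -7/8 so -15/16
6 of 15 · rbrrrr · max L -1 · min R -15/16 so -31/32
7 of 15 · rbrrrrb · max L -31/32 · min R -15/16 so -61/64
8 of 15 · rbrrrrbb · max L -61/64 · min R -15/16 so -121/128
9 of 15 · rbrrrrbbb · max L -121/128 · min R -15/16 so -241/256
10 of 15 · rbrrrrbbbr · max L -121/128 · min R -241/256 so -483/512
11 of 15 · rbrrrrbbbrr · max L -121/128 · min R -483/512 so -967/1024
12 of 15 · rbrrrrbbbrrb · max L -967/1024 · min R -483/512 so -1933/2048
13 of 15 · rbrrrrbbbrrbr · max L -967/1024 · min R -1933/2048 so -3867/4096
14 of 15 · rbrrrrbbbrrbrb · max L -3867/4096 · min R -1933/2048 so -7733/8192
15 of 15 · rbrrrrbbbrrbrbb · max L -7733/8192 · min R -1933/2048 so -15465/16384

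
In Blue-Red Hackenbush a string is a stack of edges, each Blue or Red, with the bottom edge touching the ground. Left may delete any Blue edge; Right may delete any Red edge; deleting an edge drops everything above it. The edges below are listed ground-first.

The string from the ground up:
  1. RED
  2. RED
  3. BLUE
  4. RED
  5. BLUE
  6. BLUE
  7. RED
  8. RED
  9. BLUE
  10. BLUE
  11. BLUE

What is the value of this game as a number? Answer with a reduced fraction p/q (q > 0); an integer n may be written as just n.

-817/512

edge 1 of 11 (RED): { ∅ | 0 } ⇒ -1
edge 2 of 11 (RED): { ∅ | -1; 0 } ⇒ -2
edge 3 of 11 (BLUE): { -2 | -1; 0 } ⇒ -3/2
edge 4 of 11 (RED): { -2 | -3/2; -1; 0 } ⇒ -7/4
edge 5 of 11 (BLUE): { -2; -7/4 | -3/2; -1; 0 } ⇒ -13/8
edge 6 of 11 (BLUE): { -2; -7/4; -13/8 | -3/2; -1; 0 } ⇒ -25/16
edge 7 of 11 (RED): { -2; -7/4; -13/8 | -25/16; -3/2; -1; 0 } ⇒ -51/32
edge 8 of 11 (RED): { -2; -7/4; -13/8 | -51/32; -25/16; -3/2; -1; 0 } ⇒ -103/64
edge 9 of 11 (BLUE): { -2; -7/4; -13/8; -103/64 | -51/32; -25/16; -3/2; -1; 0 } ⇒ -205/128
edge 10 of 11 (BLUE): { -2; -7/4; -13/8; -103/64; -205/128 | -51/32; -25/16; -3/2; -1; 0 } ⇒ -409/256
edge 11 of 11 (BLUE): { -2; -7/4; -13/8; -103/64; -205/128; -409/256 | -51/32; -25/16; -3/2; -1; 0 } ⇒ -817/512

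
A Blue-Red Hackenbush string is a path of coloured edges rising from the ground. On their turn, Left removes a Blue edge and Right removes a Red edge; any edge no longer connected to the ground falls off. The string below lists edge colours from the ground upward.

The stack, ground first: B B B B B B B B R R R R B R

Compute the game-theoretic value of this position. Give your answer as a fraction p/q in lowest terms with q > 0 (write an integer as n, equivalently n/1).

Recurse on prefixes of the 14-edge string B B B B B B B B R R R R B R:
val(B) = { 0 | ∅ } -> 1
val(BB) = { 0; 1 | ∅ } -> 2
val(BBB) = { 0; 1; 2 | ∅ } -> 3
val(BBBB) = { 0; 1; 2; 3 | ∅ } -> 4
val(BBBBB) = { 0; 1; 2; 3; 4 | ∅ } -> 5
val(BBBBBB) = { 0; 1; 2; 3; 4; 5 | ∅ } -> 6
val(BBBBBBB) = { 0; 1; 2; 3; 4; 5; 6 | ∅ } -> 7
val(BBBBBBBB) = { 0; 1; 2; 3; 4; 5; 6; 7 | ∅ } -> 8
val(BBBBBBBBR) = { 0; 1; 2; 3; 4; 5; 6; 7 | 8 } -> 15/2
val(BBBBBBBBRR) = { 0; 1; 2; 3; 4; 5; 6; 7 | 15/2; 8 } -> 29/4
val(BBBBBBBBRRR) = { 0; 1; 2; 3; 4; 5; 6; 7 | 29/4; 15/2; 8 } -> 57/8
val(BBBBBBBBRRRR) = { 0; 1; 2; 3; 4; 5; 6; 7 | 57/8; 29/4; 15/2; 8 } -> 113/16
val(BBBBBBBBRRRRB) = { 0; 1; 2; 3; 4; 5; 6; 7; 113/16 | 57/8; 29/4; 15/2; 8 } -> 227/32
val(BBBBBBBBRRRRBR) = { 0; 1; 2; 3; 4; 5; 6; 7; 113/16 | 227/32; 57/8; 29/4; 15/2; 8 } -> 453/64

453/64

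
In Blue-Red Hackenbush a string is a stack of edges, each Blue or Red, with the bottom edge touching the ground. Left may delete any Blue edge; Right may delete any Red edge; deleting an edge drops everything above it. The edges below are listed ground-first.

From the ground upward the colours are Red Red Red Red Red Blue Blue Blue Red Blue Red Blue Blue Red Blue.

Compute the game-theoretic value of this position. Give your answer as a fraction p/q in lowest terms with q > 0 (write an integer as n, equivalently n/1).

-4261/1024

Prefix values for Red Red Red Red Red Blue Blue Blue Red Blue Red Blue Blue Red Blue via {L|R} + simplicity:
R: Left { none }, Right { 0 } => simplest -1
RR: Left { none }, Right { -1; 0 } => simplest -2
RRR: Left { none }, Right { -2; -1; 0 } => simplest -3
RRRR: Left { none }, Right { -3; -2; -1; 0 } => simplest -4
RRRRR: Left { none }, Right { -4; -3; -2; -1; 0 } => simplest -5
RRRRRB: Left { -5 }, Right { -4; -3; -2; -1; 0 } => simplest -9/2
RRRRRBB: Left { -5; -9/2 }, Right { -4; -3; -2; -1; 0 } => simplest -17/4
RRRRRBBB: Left { -5; -9/2; -17/4 }, Right { -4; -3; -2; -1; 0 } => simplest -33/8
RRRRRBBBR: Left { -5; -9/2; -17/4 }, Right { -33/8; -4; -3; -2; -1; 0 } => simplest -67/16
RRRRRBBBRB: Left { -5; -9/2; -17/4; -67/16 }, Right { -33/8; -4; -3; -2; -1; 0 } => simplest -133/32
RRRRRBBBRBR: Left { -5; -9/2; -17/4; -67/16 }, Right { -133/32; -33/8; -4; -3; -2; -1; 0 } => simplest -267/64
RRRRRBBBRBRB: Left { -5; -9/2; -17/4; -67/16; -267/64 }, Right { -133/32; -33/8; -4; -3; -2; -1; 0 } => simplest -533/128
RRRRRBBBRBRBB: Left { -5; -9/2; -17/4; -67/16; -267/64; -533/128 }, Right { -133/32; -33/8; -4; -3; -2; -1; 0 } => simplest -1065/256
RRRRRBBBRBRBBR: Left { -5; -9/2; -17/4; -67/16; -267/64; -533/128 }, Right { -1065/256; -133/32; -33/8; -4; -3; -2; -1; 0 } => simplest -2131/512
RRRRRBBBRBRBBRB: Left { -5; -9/2; -17/4; -67/16; -267/64; -533/128; -2131/512 }, Right { -1065/256; -133/32; -33/8; -4; -3; -2; -1; 0 } => simplest -4261/1024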